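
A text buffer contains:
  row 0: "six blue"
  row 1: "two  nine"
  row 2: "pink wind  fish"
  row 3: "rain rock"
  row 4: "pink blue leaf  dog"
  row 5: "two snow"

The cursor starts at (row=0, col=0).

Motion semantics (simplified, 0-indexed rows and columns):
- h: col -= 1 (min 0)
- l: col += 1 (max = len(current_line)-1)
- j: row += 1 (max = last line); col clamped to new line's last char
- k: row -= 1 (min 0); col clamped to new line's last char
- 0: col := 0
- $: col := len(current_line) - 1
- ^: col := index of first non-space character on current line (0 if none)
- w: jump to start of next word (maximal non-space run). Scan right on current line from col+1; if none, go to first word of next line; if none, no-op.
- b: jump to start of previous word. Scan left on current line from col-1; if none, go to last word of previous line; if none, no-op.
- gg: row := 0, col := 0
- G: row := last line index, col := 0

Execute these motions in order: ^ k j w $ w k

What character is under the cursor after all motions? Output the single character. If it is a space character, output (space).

After 1 (^): row=0 col=0 char='s'
After 2 (k): row=0 col=0 char='s'
After 3 (j): row=1 col=0 char='t'
After 4 (w): row=1 col=5 char='n'
After 5 ($): row=1 col=8 char='e'
After 6 (w): row=2 col=0 char='p'
After 7 (k): row=1 col=0 char='t'

Answer: t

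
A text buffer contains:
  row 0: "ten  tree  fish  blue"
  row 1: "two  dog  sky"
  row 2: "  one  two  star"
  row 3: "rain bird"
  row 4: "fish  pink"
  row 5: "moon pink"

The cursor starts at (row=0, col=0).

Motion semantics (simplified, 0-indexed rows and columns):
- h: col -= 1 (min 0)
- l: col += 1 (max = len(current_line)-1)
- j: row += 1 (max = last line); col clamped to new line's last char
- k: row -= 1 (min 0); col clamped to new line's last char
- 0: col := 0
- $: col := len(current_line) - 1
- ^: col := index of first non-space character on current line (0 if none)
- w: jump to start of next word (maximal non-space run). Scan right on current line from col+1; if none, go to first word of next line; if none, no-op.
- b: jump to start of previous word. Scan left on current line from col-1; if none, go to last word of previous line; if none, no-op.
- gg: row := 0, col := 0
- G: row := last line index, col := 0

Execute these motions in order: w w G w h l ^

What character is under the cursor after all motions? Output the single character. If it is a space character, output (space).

Answer: m

Derivation:
After 1 (w): row=0 col=5 char='t'
After 2 (w): row=0 col=11 char='f'
After 3 (G): row=5 col=0 char='m'
After 4 (w): row=5 col=5 char='p'
After 5 (h): row=5 col=4 char='_'
After 6 (l): row=5 col=5 char='p'
After 7 (^): row=5 col=0 char='m'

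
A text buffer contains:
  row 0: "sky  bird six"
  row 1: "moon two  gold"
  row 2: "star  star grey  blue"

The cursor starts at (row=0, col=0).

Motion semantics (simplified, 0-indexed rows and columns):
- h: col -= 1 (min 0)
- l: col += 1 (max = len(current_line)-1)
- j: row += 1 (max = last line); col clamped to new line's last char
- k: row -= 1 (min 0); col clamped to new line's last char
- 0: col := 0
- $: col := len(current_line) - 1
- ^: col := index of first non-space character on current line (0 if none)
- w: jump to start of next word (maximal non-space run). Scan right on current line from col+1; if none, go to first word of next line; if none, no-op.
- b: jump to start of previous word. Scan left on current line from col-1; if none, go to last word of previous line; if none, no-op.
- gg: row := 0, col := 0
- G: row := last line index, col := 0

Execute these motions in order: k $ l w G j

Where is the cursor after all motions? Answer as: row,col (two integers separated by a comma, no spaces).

Answer: 2,0

Derivation:
After 1 (k): row=0 col=0 char='s'
After 2 ($): row=0 col=12 char='x'
After 3 (l): row=0 col=12 char='x'
After 4 (w): row=1 col=0 char='m'
After 5 (G): row=2 col=0 char='s'
After 6 (j): row=2 col=0 char='s'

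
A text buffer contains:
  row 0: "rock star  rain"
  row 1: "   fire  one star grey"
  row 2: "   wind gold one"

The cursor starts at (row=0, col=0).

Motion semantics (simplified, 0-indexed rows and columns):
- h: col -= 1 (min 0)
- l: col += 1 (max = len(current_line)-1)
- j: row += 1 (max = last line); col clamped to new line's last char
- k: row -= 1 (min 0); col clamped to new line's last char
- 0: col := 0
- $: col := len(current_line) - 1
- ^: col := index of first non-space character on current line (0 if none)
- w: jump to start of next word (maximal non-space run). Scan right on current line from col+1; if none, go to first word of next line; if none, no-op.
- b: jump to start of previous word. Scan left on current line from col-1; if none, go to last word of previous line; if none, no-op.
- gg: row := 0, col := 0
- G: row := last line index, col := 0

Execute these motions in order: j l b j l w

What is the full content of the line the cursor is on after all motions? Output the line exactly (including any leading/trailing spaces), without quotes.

Answer:    fire  one star grey

Derivation:
After 1 (j): row=1 col=0 char='_'
After 2 (l): row=1 col=1 char='_'
After 3 (b): row=0 col=11 char='r'
After 4 (j): row=1 col=11 char='e'
After 5 (l): row=1 col=12 char='_'
After 6 (w): row=1 col=13 char='s'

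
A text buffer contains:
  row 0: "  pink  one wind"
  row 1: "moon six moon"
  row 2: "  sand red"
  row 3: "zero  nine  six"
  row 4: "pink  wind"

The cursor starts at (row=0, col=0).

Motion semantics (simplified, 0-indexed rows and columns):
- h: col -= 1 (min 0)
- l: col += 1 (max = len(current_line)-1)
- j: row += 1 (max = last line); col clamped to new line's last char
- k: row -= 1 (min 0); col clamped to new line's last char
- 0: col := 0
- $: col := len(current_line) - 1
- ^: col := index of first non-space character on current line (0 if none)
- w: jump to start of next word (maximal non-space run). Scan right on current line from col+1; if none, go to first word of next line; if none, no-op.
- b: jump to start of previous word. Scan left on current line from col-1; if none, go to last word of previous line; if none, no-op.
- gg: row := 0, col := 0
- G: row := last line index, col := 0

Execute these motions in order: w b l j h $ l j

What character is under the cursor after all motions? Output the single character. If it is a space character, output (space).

Answer: d

Derivation:
After 1 (w): row=0 col=2 char='p'
After 2 (b): row=0 col=2 char='p'
After 3 (l): row=0 col=3 char='i'
After 4 (j): row=1 col=3 char='n'
After 5 (h): row=1 col=2 char='o'
After 6 ($): row=1 col=12 char='n'
After 7 (l): row=1 col=12 char='n'
After 8 (j): row=2 col=9 char='d'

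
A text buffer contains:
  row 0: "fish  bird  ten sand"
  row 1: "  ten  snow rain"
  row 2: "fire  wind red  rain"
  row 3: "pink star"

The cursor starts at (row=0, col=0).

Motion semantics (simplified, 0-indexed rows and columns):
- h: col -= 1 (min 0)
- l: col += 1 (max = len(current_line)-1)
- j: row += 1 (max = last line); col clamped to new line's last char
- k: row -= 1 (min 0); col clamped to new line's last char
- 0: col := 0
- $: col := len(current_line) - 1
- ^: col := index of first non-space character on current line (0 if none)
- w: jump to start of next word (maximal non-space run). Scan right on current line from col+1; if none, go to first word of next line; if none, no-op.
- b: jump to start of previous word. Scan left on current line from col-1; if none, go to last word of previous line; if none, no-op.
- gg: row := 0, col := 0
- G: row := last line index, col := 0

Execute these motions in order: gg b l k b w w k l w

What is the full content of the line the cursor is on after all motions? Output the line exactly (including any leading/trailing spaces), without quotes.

After 1 (gg): row=0 col=0 char='f'
After 2 (b): row=0 col=0 char='f'
After 3 (l): row=0 col=1 char='i'
After 4 (k): row=0 col=1 char='i'
After 5 (b): row=0 col=0 char='f'
After 6 (w): row=0 col=6 char='b'
After 7 (w): row=0 col=12 char='t'
After 8 (k): row=0 col=12 char='t'
After 9 (l): row=0 col=13 char='e'
After 10 (w): row=0 col=16 char='s'

Answer: fish  bird  ten sand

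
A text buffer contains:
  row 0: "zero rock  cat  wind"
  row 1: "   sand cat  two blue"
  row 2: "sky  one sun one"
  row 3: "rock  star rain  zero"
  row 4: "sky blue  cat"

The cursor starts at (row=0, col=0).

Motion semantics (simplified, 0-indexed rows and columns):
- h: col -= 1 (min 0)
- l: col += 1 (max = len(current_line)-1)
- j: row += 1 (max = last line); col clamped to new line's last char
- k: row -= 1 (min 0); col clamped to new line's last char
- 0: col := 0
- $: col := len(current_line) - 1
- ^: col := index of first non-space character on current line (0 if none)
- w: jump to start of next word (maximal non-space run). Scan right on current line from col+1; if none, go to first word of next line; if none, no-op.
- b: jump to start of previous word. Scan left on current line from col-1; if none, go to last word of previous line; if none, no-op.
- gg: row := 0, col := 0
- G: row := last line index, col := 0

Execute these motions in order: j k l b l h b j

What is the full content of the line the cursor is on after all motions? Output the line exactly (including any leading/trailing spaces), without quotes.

Answer:    sand cat  two blue

Derivation:
After 1 (j): row=1 col=0 char='_'
After 2 (k): row=0 col=0 char='z'
After 3 (l): row=0 col=1 char='e'
After 4 (b): row=0 col=0 char='z'
After 5 (l): row=0 col=1 char='e'
After 6 (h): row=0 col=0 char='z'
After 7 (b): row=0 col=0 char='z'
After 8 (j): row=1 col=0 char='_'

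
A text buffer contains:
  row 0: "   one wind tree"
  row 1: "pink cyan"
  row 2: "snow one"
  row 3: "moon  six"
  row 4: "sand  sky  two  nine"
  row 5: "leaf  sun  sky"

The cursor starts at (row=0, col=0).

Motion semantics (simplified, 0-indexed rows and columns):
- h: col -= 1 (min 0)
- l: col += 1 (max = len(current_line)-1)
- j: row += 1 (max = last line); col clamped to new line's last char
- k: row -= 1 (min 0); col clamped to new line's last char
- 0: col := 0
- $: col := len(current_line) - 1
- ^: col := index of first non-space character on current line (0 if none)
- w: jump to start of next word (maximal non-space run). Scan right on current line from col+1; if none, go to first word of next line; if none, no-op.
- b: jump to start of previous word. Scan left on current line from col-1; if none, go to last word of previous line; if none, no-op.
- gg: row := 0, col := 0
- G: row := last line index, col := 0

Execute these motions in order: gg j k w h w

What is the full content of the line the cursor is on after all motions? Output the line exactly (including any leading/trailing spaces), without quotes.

After 1 (gg): row=0 col=0 char='_'
After 2 (j): row=1 col=0 char='p'
After 3 (k): row=0 col=0 char='_'
After 4 (w): row=0 col=3 char='o'
After 5 (h): row=0 col=2 char='_'
After 6 (w): row=0 col=3 char='o'

Answer:    one wind tree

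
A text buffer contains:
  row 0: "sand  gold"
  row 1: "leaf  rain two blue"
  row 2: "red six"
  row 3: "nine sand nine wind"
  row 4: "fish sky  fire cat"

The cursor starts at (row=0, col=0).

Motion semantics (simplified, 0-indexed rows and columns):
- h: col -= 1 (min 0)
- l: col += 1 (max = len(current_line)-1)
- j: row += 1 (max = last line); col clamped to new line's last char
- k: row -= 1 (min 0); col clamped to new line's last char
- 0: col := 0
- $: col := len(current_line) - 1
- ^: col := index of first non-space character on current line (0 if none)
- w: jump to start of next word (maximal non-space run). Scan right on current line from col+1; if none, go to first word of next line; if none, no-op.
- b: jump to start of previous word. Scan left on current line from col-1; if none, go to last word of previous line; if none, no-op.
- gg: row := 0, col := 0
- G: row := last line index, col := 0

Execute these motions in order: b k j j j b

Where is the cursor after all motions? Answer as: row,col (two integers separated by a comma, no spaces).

Answer: 2,4

Derivation:
After 1 (b): row=0 col=0 char='s'
After 2 (k): row=0 col=0 char='s'
After 3 (j): row=1 col=0 char='l'
After 4 (j): row=2 col=0 char='r'
After 5 (j): row=3 col=0 char='n'
After 6 (b): row=2 col=4 char='s'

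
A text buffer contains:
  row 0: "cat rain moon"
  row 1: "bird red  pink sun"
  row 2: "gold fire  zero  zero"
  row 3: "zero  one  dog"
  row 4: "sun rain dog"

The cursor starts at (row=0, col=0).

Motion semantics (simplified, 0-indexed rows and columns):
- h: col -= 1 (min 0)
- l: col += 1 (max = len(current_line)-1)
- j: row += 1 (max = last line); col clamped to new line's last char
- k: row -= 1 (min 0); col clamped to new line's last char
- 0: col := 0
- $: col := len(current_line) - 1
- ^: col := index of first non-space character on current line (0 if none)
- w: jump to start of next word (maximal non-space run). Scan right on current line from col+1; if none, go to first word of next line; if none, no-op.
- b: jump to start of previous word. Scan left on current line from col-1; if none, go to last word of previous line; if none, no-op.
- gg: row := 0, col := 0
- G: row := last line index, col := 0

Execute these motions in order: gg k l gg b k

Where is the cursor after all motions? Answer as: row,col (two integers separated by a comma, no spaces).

After 1 (gg): row=0 col=0 char='c'
After 2 (k): row=0 col=0 char='c'
After 3 (l): row=0 col=1 char='a'
After 4 (gg): row=0 col=0 char='c'
After 5 (b): row=0 col=0 char='c'
After 6 (k): row=0 col=0 char='c'

Answer: 0,0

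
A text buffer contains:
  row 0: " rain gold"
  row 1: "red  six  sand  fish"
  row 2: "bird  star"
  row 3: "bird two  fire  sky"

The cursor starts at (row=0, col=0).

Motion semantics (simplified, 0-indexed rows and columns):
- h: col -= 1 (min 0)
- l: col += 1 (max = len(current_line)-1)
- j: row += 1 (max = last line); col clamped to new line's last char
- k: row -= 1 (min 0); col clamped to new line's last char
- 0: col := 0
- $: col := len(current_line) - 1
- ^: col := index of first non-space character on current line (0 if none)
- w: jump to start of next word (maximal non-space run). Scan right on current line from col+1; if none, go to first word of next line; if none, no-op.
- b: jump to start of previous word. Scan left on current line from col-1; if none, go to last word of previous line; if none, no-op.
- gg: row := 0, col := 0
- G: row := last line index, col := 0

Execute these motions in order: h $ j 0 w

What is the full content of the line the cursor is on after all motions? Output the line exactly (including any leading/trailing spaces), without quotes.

Answer: red  six  sand  fish

Derivation:
After 1 (h): row=0 col=0 char='_'
After 2 ($): row=0 col=9 char='d'
After 3 (j): row=1 col=9 char='_'
After 4 (0): row=1 col=0 char='r'
After 5 (w): row=1 col=5 char='s'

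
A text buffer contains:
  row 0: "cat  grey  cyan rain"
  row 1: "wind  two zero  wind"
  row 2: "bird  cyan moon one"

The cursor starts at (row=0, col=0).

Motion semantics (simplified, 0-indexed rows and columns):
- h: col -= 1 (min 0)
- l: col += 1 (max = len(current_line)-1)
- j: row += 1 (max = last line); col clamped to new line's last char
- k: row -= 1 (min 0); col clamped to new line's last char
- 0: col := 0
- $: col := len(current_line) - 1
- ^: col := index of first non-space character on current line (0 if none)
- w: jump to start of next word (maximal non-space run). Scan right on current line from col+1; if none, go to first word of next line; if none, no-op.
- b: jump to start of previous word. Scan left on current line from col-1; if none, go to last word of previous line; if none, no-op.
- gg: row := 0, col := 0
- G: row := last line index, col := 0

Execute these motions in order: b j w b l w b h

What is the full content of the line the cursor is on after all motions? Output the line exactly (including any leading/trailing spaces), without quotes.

Answer: wind  two zero  wind

Derivation:
After 1 (b): row=0 col=0 char='c'
After 2 (j): row=1 col=0 char='w'
After 3 (w): row=1 col=6 char='t'
After 4 (b): row=1 col=0 char='w'
After 5 (l): row=1 col=1 char='i'
After 6 (w): row=1 col=6 char='t'
After 7 (b): row=1 col=0 char='w'
After 8 (h): row=1 col=0 char='w'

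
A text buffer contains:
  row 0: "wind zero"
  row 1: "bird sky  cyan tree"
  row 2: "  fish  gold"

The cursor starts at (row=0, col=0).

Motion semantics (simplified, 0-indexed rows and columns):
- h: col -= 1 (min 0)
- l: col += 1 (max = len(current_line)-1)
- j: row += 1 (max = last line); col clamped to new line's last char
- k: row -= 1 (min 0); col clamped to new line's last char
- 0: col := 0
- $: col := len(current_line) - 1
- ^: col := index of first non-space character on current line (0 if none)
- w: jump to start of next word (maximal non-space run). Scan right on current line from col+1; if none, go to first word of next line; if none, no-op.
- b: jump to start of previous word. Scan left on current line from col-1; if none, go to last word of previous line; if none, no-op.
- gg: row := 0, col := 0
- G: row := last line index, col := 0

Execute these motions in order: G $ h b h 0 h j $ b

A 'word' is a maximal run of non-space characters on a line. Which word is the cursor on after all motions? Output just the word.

Answer: gold

Derivation:
After 1 (G): row=2 col=0 char='_'
After 2 ($): row=2 col=11 char='d'
After 3 (h): row=2 col=10 char='l'
After 4 (b): row=2 col=8 char='g'
After 5 (h): row=2 col=7 char='_'
After 6 (0): row=2 col=0 char='_'
After 7 (h): row=2 col=0 char='_'
After 8 (j): row=2 col=0 char='_'
After 9 ($): row=2 col=11 char='d'
After 10 (b): row=2 col=8 char='g'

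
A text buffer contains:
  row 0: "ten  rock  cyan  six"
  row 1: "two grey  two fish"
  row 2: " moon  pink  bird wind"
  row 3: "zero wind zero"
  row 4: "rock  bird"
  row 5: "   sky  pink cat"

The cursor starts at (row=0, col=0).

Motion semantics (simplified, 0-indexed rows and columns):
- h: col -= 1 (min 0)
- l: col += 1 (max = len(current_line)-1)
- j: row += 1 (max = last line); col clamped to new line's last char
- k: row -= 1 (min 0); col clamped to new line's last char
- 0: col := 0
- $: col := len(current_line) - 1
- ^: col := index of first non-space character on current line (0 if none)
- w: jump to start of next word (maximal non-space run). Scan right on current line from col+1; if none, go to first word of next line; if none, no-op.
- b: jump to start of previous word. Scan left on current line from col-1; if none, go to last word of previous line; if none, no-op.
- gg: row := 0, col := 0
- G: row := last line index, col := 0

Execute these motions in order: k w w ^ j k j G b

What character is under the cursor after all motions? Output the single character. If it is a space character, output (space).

Answer: b

Derivation:
After 1 (k): row=0 col=0 char='t'
After 2 (w): row=0 col=5 char='r'
After 3 (w): row=0 col=11 char='c'
After 4 (^): row=0 col=0 char='t'
After 5 (j): row=1 col=0 char='t'
After 6 (k): row=0 col=0 char='t'
After 7 (j): row=1 col=0 char='t'
After 8 (G): row=5 col=0 char='_'
After 9 (b): row=4 col=6 char='b'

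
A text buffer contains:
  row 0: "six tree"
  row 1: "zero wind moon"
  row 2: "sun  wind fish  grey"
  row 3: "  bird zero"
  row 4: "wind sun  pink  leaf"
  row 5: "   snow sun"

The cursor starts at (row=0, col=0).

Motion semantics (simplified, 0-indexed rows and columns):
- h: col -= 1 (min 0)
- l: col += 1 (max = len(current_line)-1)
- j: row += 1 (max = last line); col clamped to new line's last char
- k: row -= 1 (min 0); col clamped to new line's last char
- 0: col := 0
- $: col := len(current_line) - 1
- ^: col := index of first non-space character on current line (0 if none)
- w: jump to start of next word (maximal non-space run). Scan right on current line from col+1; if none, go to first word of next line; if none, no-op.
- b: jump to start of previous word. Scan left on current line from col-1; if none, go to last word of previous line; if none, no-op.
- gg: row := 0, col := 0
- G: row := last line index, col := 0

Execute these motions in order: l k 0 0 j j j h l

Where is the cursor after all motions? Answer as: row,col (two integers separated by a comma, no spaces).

After 1 (l): row=0 col=1 char='i'
After 2 (k): row=0 col=1 char='i'
After 3 (0): row=0 col=0 char='s'
After 4 (0): row=0 col=0 char='s'
After 5 (j): row=1 col=0 char='z'
After 6 (j): row=2 col=0 char='s'
After 7 (j): row=3 col=0 char='_'
After 8 (h): row=3 col=0 char='_'
After 9 (l): row=3 col=1 char='_'

Answer: 3,1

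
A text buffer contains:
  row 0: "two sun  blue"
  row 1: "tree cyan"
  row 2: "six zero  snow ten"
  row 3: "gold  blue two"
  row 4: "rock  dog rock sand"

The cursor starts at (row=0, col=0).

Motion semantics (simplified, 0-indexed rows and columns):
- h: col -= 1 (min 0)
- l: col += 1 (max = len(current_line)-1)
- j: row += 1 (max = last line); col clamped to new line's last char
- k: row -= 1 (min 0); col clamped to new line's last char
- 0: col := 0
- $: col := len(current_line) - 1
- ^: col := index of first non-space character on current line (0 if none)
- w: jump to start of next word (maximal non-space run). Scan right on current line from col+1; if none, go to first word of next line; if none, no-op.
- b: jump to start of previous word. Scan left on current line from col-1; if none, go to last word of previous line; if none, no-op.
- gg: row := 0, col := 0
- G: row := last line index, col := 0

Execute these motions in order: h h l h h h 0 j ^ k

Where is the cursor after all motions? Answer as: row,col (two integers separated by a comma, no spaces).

After 1 (h): row=0 col=0 char='t'
After 2 (h): row=0 col=0 char='t'
After 3 (l): row=0 col=1 char='w'
After 4 (h): row=0 col=0 char='t'
After 5 (h): row=0 col=0 char='t'
After 6 (h): row=0 col=0 char='t'
After 7 (0): row=0 col=0 char='t'
After 8 (j): row=1 col=0 char='t'
After 9 (^): row=1 col=0 char='t'
After 10 (k): row=0 col=0 char='t'

Answer: 0,0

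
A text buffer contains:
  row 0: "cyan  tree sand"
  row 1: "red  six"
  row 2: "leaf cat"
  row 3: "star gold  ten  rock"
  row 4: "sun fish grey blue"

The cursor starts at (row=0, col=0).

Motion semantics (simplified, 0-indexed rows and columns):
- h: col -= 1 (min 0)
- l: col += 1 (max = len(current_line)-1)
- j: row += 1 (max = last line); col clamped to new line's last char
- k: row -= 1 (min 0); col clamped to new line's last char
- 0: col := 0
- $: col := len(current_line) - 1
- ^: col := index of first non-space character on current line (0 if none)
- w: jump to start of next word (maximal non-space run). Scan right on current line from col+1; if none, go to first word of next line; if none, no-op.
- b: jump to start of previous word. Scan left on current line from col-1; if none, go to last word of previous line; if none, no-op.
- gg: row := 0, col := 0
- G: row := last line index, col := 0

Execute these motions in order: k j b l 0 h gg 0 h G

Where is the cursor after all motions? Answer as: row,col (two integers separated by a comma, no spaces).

Answer: 4,0

Derivation:
After 1 (k): row=0 col=0 char='c'
After 2 (j): row=1 col=0 char='r'
After 3 (b): row=0 col=11 char='s'
After 4 (l): row=0 col=12 char='a'
After 5 (0): row=0 col=0 char='c'
After 6 (h): row=0 col=0 char='c'
After 7 (gg): row=0 col=0 char='c'
After 8 (0): row=0 col=0 char='c'
After 9 (h): row=0 col=0 char='c'
After 10 (G): row=4 col=0 char='s'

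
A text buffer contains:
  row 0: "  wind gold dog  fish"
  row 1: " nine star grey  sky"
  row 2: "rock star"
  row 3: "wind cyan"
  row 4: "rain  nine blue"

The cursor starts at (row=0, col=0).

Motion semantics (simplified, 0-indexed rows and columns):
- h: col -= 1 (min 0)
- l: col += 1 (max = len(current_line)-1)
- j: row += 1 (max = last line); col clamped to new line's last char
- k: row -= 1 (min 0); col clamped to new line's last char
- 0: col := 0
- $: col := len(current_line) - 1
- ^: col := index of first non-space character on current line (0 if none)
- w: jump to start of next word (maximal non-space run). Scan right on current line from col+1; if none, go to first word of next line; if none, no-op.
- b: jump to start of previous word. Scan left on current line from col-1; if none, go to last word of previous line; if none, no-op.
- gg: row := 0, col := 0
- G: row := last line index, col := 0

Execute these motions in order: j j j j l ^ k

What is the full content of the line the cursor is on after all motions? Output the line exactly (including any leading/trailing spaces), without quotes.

After 1 (j): row=1 col=0 char='_'
After 2 (j): row=2 col=0 char='r'
After 3 (j): row=3 col=0 char='w'
After 4 (j): row=4 col=0 char='r'
After 5 (l): row=4 col=1 char='a'
After 6 (^): row=4 col=0 char='r'
After 7 (k): row=3 col=0 char='w'

Answer: wind cyan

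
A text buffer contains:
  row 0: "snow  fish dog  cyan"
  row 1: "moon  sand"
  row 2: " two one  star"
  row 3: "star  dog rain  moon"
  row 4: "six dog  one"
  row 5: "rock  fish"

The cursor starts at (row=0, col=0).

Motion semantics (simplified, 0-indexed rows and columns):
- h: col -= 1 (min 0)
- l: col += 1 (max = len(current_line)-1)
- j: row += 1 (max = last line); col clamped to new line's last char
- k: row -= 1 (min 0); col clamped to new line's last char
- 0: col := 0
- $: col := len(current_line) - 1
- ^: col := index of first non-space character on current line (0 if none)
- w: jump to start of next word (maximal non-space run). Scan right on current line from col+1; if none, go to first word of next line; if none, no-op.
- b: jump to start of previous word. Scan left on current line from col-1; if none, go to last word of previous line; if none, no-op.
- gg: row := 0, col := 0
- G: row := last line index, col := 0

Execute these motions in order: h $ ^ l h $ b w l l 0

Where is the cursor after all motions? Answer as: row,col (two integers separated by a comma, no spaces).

After 1 (h): row=0 col=0 char='s'
After 2 ($): row=0 col=19 char='n'
After 3 (^): row=0 col=0 char='s'
After 4 (l): row=0 col=1 char='n'
After 5 (h): row=0 col=0 char='s'
After 6 ($): row=0 col=19 char='n'
After 7 (b): row=0 col=16 char='c'
After 8 (w): row=1 col=0 char='m'
After 9 (l): row=1 col=1 char='o'
After 10 (l): row=1 col=2 char='o'
After 11 (0): row=1 col=0 char='m'

Answer: 1,0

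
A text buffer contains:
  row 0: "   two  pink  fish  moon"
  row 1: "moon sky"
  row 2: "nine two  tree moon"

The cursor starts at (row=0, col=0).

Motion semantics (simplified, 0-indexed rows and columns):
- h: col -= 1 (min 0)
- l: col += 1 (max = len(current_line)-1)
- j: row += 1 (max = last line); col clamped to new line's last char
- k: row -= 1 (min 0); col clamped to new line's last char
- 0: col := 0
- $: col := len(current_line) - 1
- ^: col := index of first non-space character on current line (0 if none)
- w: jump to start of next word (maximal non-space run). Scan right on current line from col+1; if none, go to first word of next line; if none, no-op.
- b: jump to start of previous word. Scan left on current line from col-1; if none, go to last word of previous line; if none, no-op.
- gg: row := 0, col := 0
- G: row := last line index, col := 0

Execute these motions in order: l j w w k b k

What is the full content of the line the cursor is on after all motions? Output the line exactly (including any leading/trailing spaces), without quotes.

Answer:    two  pink  fish  moon

Derivation:
After 1 (l): row=0 col=1 char='_'
After 2 (j): row=1 col=1 char='o'
After 3 (w): row=1 col=5 char='s'
After 4 (w): row=2 col=0 char='n'
After 5 (k): row=1 col=0 char='m'
After 6 (b): row=0 col=20 char='m'
After 7 (k): row=0 col=20 char='m'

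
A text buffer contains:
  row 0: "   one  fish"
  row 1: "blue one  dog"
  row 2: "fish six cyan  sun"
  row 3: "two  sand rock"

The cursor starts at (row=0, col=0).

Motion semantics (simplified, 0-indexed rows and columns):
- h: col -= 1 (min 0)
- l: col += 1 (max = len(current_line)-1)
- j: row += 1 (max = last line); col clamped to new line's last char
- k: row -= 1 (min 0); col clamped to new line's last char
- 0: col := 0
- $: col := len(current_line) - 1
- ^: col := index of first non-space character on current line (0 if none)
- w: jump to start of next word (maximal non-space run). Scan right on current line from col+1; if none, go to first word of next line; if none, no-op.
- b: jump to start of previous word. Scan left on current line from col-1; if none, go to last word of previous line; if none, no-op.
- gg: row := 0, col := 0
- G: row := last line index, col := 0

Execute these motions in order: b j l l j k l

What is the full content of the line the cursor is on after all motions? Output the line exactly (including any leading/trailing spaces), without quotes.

Answer: blue one  dog

Derivation:
After 1 (b): row=0 col=0 char='_'
After 2 (j): row=1 col=0 char='b'
After 3 (l): row=1 col=1 char='l'
After 4 (l): row=1 col=2 char='u'
After 5 (j): row=2 col=2 char='s'
After 6 (k): row=1 col=2 char='u'
After 7 (l): row=1 col=3 char='e'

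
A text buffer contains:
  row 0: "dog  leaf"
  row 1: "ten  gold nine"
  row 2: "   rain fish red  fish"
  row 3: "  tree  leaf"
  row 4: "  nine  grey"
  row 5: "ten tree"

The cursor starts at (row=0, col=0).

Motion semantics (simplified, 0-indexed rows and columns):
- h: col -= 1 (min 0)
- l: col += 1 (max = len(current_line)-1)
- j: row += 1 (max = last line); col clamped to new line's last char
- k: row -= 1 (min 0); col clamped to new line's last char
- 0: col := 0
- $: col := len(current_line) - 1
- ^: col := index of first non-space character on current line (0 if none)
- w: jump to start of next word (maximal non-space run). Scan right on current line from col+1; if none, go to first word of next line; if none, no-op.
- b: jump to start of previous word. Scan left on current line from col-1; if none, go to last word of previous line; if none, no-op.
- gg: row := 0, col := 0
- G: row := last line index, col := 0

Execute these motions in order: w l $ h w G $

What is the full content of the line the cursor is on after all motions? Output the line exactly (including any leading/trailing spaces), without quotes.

Answer: ten tree

Derivation:
After 1 (w): row=0 col=5 char='l'
After 2 (l): row=0 col=6 char='e'
After 3 ($): row=0 col=8 char='f'
After 4 (h): row=0 col=7 char='a'
After 5 (w): row=1 col=0 char='t'
After 6 (G): row=5 col=0 char='t'
After 7 ($): row=5 col=7 char='e'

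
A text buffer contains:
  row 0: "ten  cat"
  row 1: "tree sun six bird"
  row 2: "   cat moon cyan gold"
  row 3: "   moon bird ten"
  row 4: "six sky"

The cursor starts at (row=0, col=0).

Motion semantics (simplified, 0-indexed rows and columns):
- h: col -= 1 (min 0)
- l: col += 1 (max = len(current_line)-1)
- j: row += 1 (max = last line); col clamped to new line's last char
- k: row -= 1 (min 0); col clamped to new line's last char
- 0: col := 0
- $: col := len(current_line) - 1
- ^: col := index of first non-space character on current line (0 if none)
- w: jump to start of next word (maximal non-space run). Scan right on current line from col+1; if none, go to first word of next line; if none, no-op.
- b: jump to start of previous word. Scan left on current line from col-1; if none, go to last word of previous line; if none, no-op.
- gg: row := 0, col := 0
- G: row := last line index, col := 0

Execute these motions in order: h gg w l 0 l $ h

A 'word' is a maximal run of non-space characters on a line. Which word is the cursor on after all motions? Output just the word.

Answer: cat

Derivation:
After 1 (h): row=0 col=0 char='t'
After 2 (gg): row=0 col=0 char='t'
After 3 (w): row=0 col=5 char='c'
After 4 (l): row=0 col=6 char='a'
After 5 (0): row=0 col=0 char='t'
After 6 (l): row=0 col=1 char='e'
After 7 ($): row=0 col=7 char='t'
After 8 (h): row=0 col=6 char='a'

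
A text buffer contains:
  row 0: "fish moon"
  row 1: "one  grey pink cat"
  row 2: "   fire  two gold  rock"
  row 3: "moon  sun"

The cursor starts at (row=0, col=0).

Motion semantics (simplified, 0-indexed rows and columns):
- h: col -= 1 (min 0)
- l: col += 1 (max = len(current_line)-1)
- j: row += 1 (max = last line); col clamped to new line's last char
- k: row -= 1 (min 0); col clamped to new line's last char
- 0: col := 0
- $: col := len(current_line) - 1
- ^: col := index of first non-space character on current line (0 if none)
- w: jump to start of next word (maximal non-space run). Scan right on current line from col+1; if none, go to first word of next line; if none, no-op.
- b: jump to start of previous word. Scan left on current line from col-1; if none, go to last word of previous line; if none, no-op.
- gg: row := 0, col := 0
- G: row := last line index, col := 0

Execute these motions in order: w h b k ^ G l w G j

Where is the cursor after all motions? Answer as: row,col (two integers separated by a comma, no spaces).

Answer: 3,0

Derivation:
After 1 (w): row=0 col=5 char='m'
After 2 (h): row=0 col=4 char='_'
After 3 (b): row=0 col=0 char='f'
After 4 (k): row=0 col=0 char='f'
After 5 (^): row=0 col=0 char='f'
After 6 (G): row=3 col=0 char='m'
After 7 (l): row=3 col=1 char='o'
After 8 (w): row=3 col=6 char='s'
After 9 (G): row=3 col=0 char='m'
After 10 (j): row=3 col=0 char='m'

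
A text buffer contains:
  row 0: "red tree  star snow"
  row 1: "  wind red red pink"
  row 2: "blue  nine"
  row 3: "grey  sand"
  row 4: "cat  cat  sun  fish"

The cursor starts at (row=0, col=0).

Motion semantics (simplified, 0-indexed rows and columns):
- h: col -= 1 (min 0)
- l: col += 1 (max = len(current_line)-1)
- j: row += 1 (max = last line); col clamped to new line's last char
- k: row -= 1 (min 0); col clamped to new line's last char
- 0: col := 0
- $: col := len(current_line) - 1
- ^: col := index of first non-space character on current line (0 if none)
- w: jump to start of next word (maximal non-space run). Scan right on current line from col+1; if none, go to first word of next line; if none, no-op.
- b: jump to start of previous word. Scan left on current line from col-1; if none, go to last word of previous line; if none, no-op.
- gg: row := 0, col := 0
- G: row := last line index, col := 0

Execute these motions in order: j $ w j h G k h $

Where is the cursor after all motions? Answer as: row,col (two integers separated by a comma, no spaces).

Answer: 3,9

Derivation:
After 1 (j): row=1 col=0 char='_'
After 2 ($): row=1 col=18 char='k'
After 3 (w): row=2 col=0 char='b'
After 4 (j): row=3 col=0 char='g'
After 5 (h): row=3 col=0 char='g'
After 6 (G): row=4 col=0 char='c'
After 7 (k): row=3 col=0 char='g'
After 8 (h): row=3 col=0 char='g'
After 9 ($): row=3 col=9 char='d'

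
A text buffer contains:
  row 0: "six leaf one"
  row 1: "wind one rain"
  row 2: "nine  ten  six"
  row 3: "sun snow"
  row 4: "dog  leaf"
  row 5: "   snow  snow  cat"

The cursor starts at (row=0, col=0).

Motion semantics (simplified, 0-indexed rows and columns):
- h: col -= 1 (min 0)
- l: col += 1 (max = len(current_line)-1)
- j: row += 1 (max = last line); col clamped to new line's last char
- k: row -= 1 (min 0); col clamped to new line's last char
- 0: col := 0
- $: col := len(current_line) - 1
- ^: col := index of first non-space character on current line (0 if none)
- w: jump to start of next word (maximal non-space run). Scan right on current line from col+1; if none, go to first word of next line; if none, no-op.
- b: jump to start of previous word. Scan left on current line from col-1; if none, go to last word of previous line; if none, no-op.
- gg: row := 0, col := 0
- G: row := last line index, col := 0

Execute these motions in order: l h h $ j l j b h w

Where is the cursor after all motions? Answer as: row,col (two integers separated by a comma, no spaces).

After 1 (l): row=0 col=1 char='i'
After 2 (h): row=0 col=0 char='s'
After 3 (h): row=0 col=0 char='s'
After 4 ($): row=0 col=11 char='e'
After 5 (j): row=1 col=11 char='i'
After 6 (l): row=1 col=12 char='n'
After 7 (j): row=2 col=12 char='i'
After 8 (b): row=2 col=11 char='s'
After 9 (h): row=2 col=10 char='_'
After 10 (w): row=2 col=11 char='s'

Answer: 2,11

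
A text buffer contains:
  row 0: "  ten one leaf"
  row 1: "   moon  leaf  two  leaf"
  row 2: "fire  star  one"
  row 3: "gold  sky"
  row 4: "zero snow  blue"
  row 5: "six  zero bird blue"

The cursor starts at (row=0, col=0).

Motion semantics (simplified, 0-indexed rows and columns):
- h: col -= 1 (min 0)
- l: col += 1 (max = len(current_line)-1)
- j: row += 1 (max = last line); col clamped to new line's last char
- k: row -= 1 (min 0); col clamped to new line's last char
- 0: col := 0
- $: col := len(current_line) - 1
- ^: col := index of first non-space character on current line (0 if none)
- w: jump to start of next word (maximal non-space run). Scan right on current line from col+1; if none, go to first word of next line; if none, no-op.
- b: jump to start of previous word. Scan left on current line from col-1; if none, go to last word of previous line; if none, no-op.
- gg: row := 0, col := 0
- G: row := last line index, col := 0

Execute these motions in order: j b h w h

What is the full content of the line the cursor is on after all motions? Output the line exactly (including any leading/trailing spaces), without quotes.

Answer:   ten one leaf

Derivation:
After 1 (j): row=1 col=0 char='_'
After 2 (b): row=0 col=10 char='l'
After 3 (h): row=0 col=9 char='_'
After 4 (w): row=0 col=10 char='l'
After 5 (h): row=0 col=9 char='_'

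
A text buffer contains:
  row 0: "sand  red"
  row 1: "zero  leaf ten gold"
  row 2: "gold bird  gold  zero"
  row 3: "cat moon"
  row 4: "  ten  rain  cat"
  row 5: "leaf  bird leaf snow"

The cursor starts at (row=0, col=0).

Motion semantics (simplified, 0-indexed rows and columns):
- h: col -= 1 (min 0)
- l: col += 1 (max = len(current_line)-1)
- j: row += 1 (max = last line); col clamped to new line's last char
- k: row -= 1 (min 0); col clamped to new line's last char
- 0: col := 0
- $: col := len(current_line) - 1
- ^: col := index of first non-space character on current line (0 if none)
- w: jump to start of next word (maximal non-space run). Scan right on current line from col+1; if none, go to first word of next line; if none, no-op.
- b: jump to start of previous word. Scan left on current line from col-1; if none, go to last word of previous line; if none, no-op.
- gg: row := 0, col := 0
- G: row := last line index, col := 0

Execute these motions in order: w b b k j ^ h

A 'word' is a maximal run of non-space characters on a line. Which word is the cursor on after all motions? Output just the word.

After 1 (w): row=0 col=6 char='r'
After 2 (b): row=0 col=0 char='s'
After 3 (b): row=0 col=0 char='s'
After 4 (k): row=0 col=0 char='s'
After 5 (j): row=1 col=0 char='z'
After 6 (^): row=1 col=0 char='z'
After 7 (h): row=1 col=0 char='z'

Answer: zero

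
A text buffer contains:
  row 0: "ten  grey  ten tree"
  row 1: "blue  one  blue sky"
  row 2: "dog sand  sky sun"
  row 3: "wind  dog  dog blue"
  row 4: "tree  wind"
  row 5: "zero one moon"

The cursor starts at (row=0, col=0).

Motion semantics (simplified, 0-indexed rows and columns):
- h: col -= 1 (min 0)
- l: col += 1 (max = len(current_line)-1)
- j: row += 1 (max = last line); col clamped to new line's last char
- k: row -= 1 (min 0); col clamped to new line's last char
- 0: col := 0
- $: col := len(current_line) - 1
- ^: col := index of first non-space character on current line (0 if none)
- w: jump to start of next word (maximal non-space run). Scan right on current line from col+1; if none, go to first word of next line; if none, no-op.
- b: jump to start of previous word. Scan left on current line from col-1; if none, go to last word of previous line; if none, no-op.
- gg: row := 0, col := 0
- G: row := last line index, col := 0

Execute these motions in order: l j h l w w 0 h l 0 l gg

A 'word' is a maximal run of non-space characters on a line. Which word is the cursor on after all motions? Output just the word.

Answer: ten

Derivation:
After 1 (l): row=0 col=1 char='e'
After 2 (j): row=1 col=1 char='l'
After 3 (h): row=1 col=0 char='b'
After 4 (l): row=1 col=1 char='l'
After 5 (w): row=1 col=6 char='o'
After 6 (w): row=1 col=11 char='b'
After 7 (0): row=1 col=0 char='b'
After 8 (h): row=1 col=0 char='b'
After 9 (l): row=1 col=1 char='l'
After 10 (0): row=1 col=0 char='b'
After 11 (l): row=1 col=1 char='l'
After 12 (gg): row=0 col=0 char='t'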